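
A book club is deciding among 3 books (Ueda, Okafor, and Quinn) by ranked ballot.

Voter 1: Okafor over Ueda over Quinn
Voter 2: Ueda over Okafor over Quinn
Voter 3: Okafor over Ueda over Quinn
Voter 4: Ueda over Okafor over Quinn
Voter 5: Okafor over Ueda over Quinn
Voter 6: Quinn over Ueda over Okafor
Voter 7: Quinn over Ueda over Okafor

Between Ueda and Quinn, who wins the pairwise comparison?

Ballots ranking Ueda above Quinn: 5.
Ballots ranking Quinn above Ueda: 2.
Ueda wins the head-to-head, 5–2.

Ueda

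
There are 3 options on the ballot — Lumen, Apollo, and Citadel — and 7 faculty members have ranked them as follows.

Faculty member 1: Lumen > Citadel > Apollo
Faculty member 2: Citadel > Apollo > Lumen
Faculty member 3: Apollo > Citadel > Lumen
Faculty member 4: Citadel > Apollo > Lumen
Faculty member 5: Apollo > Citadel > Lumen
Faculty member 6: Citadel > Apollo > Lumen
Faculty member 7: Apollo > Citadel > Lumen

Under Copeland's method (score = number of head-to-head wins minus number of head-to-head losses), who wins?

Pairwise results:
  Lumen vs Apollo: Apollo wins 6–1.
  Lumen vs Citadel: Citadel wins 6–1.
  Apollo vs Citadel: Citadel wins 4–3.
Copeland scores (wins − losses):
  Lumen: 0 − 2 = -2
  Apollo: 1 − 1 = 0
  Citadel: 2 − 0 = 2
Citadel has the best Copeland score.

Citadel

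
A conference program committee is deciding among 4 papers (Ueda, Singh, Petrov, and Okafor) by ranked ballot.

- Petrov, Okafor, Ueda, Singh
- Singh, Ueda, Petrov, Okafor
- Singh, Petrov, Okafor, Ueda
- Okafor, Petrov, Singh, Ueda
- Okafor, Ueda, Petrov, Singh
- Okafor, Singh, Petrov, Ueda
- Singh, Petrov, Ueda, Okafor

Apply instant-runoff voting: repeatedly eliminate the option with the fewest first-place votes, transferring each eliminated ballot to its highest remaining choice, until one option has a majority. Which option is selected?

Okafor

Round 1: Singh 3, Okafor 3, Petrov 1, Ueda 0. Ueda has the fewest and is eliminated.
Round 2: Singh 3, Okafor 3, Petrov 1. Petrov has the fewest and is eliminated.
Round 3: Okafor 4, Singh 3. Okafor has a majority.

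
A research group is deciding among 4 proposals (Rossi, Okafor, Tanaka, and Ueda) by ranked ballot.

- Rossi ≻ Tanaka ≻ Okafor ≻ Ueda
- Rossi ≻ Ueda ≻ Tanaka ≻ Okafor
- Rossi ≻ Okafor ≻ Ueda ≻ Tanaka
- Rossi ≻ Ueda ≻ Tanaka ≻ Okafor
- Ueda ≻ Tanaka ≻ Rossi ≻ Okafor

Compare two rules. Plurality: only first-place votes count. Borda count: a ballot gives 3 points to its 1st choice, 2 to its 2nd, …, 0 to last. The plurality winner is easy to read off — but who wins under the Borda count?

Plurality first-place counts: Rossi 4, Okafor 0, Tanaka 0, Ueda 1 → Rossi.
Borda totals: Rossi 13, Okafor 3, Tanaka 6, Ueda 8 → Rossi.

Rossi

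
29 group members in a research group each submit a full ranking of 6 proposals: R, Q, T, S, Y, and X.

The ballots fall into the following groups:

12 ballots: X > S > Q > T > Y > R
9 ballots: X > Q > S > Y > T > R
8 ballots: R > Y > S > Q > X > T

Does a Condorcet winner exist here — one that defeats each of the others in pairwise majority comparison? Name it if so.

X

Head-to-head results (29 voters total):
R vs Q: Q wins 21–8.
R vs T: T wins 21–8.
R vs S: S wins 21–8.
R vs Y: Y wins 21–8.
R vs X: X wins 21–8.
Q vs T: Q wins 29–0.
Q vs S: S wins 20–9.
Q vs Y: Q wins 21–8.
Q vs X: X wins 21–8.
T vs S: S wins 29–0.
T vs Y: Y wins 17–12.
T vs X: X wins 29–0.
S vs Y: S wins 21–8.
S vs X: X wins 21–8.
Y vs X: X wins 21–8.
X beats each rival — R (21–8), Q (21–8), T (29–0), S (21–8), Y (21–8) — so X is the Condorcet winner.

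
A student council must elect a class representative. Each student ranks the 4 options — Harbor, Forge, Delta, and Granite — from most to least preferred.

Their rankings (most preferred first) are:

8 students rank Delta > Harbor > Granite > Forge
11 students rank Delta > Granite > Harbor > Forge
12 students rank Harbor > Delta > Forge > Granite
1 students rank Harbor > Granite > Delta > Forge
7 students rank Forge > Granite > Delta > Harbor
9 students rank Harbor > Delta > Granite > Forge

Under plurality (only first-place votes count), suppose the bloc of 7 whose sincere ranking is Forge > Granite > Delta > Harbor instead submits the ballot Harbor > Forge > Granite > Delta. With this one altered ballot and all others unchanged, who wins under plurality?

First-place totals with the altered ballot: Harbor 29, Forge 0, Delta 19, Granite 0.
The winner is unchanged: still Harbor.

Harbor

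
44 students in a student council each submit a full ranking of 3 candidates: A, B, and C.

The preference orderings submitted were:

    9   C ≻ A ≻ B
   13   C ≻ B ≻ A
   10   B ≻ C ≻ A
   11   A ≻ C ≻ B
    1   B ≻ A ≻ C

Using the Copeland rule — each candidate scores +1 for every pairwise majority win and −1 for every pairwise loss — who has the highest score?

C

Pairwise results:
  A vs B: B wins 24–20.
  A vs C: C wins 32–12.
  B vs C: C wins 33–11.
Copeland scores (wins − losses):
  A: 0 − 2 = -2
  B: 1 − 1 = 0
  C: 2 − 0 = 2
C has the best Copeland score.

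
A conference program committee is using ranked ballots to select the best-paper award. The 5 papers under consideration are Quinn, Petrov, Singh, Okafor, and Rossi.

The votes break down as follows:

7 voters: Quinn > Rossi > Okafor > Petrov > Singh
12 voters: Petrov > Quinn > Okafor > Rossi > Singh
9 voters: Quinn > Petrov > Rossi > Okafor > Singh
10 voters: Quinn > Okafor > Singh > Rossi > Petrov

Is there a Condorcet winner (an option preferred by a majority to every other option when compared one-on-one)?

Head-to-head results (38 voters total):
Quinn vs Petrov: Quinn wins 26–12.
Quinn vs Singh: Quinn wins 38–0.
Quinn vs Okafor: Quinn wins 38–0.
Quinn vs Rossi: Quinn wins 38–0.
Petrov vs Singh: Petrov wins 28–10.
Petrov vs Okafor: Petrov wins 21–17.
Petrov vs Rossi: Petrov wins 21–17.
Singh vs Okafor: Okafor wins 38–0.
Singh vs Rossi: Rossi wins 28–10.
Okafor vs Rossi: Okafor wins 22–16.
Quinn beats each rival — Petrov (26–12), Singh (38–0), Okafor (38–0), Rossi (38–0) — so Quinn is the Condorcet winner.

Yes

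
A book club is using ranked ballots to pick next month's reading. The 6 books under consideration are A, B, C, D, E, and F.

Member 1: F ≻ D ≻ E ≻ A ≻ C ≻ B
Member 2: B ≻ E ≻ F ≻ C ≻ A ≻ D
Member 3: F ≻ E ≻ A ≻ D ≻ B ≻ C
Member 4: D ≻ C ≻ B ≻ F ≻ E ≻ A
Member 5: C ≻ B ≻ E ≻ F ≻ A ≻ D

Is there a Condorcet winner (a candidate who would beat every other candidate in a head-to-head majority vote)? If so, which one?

Head-to-head results (5 voters total):
A vs B: B wins 3–2.
A vs C: C wins 3–2.
A vs D: A wins 3–2.
A vs E: E wins 5–0.
A vs F: F wins 5–0.
B vs C: C wins 3–2.
B vs D: D wins 3–2.
B vs E: B wins 3–2.
B vs F: B wins 3–2.
C vs D: D wins 3–2.
C vs E: E wins 3–2.
C vs F: F wins 3–2.
D vs E: E wins 3–2.
D vs F: F wins 4–1.
E vs F: F wins 3–2.
No candidate beats all others: A beats D beats B beats A, a majority cycle.

No Condorcet winner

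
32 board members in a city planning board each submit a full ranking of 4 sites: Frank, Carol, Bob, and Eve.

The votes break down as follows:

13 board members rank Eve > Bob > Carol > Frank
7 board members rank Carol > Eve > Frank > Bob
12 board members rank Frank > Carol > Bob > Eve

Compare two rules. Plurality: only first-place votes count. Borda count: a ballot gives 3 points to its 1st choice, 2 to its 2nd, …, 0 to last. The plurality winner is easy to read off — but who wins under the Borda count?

Plurality first-place counts: Frank 12, Carol 7, Bob 0, Eve 13 → Eve.
Borda totals: Frank 43, Carol 58, Bob 38, Eve 53 → Carol.

Carol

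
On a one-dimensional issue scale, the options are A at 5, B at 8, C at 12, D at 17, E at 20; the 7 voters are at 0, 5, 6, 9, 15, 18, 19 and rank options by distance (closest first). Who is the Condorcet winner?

B

With single-peaked preferences on a line, the Condorcet winner is the candidate closest to the median voter.
The median voter (position 9) is closest to B at 8.
Check: B vs C — voters closer to B: 4 of 7.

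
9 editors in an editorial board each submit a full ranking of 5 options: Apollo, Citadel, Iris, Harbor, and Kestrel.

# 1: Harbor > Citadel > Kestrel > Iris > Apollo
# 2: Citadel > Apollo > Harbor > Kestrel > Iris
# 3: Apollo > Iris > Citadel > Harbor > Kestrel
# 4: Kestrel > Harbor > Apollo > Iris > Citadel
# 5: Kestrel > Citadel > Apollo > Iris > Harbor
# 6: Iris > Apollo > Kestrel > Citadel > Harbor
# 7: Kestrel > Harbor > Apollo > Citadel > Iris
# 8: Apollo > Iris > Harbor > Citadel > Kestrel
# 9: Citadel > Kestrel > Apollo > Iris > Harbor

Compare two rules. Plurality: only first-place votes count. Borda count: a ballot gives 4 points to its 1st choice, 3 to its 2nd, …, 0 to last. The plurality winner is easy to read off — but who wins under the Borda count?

Apollo

Plurality first-place counts: Apollo 2, Citadel 2, Iris 1, Harbor 1, Kestrel 3 → Kestrel.
Borda totals: Apollo 22, Citadel 19, Iris 14, Harbor 15, Kestrel 20 → Apollo.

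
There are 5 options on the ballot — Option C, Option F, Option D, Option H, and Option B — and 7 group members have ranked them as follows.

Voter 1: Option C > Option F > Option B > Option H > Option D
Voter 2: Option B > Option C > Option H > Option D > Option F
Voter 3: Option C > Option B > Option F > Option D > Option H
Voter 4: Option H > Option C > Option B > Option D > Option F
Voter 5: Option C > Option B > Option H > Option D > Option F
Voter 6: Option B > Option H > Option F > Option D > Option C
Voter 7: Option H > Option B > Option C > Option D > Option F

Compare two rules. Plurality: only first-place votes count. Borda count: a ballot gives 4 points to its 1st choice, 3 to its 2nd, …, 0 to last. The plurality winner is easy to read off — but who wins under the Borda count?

Plurality first-place counts: Option C 3, Option F 0, Option D 0, Option H 2, Option B 2 → Option C.
Borda totals: Option C 20, Option F 7, Option D 6, Option H 16, Option B 21 → Option B.

Option B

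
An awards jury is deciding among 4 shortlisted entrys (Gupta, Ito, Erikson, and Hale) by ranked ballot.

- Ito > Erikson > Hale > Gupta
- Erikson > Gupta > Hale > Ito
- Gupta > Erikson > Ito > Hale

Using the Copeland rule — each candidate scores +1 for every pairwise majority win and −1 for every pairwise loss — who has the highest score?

Erikson

Pairwise results:
  Gupta vs Ito: Gupta wins 2–1.
  Gupta vs Erikson: Erikson wins 2–1.
  Gupta vs Hale: Gupta wins 2–1.
  Ito vs Erikson: Erikson wins 2–1.
  Ito vs Hale: Ito wins 2–1.
  Erikson vs Hale: Erikson wins 3–0.
Copeland scores (wins − losses):
  Gupta: 2 − 1 = 1
  Ito: 1 − 2 = -1
  Erikson: 3 − 0 = 3
  Hale: 0 − 3 = -3
Erikson has the best Copeland score.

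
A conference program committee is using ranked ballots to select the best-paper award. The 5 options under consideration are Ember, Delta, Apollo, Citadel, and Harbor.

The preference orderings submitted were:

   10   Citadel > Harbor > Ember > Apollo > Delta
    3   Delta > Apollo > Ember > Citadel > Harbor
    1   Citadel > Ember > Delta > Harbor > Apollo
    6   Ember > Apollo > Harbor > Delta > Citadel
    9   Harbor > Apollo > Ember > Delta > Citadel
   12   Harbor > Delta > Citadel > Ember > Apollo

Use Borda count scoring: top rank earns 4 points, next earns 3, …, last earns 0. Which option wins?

Borda scores:
  Ember: 10·2 + 3·2 + 3 + 6·4 + 9·2 + 12·1 = 83
  Delta: 10·0 + 3·4 + 2 + 6·1 + 9·1 + 12·3 = 65
  Apollo: 10·1 + 3·3 + 0 + 6·3 + 9·3 + 12·0 = 64
  Citadel: 10·4 + 3·1 + 4 + 6·0 + 9·0 + 12·2 = 71
  Harbor: 10·3 + 3·0 + 1 + 6·2 + 9·4 + 12·4 = 127
Harbor has the highest total.

Harbor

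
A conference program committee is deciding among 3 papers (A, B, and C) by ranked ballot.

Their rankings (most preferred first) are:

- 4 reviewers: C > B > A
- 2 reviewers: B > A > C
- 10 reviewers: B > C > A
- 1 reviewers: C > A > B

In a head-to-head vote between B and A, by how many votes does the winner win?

Ballots ranking B above A: 4+2+10 = 16.
Ballots ranking A above B: 1.
B wins 16–1, a margin of 15.

15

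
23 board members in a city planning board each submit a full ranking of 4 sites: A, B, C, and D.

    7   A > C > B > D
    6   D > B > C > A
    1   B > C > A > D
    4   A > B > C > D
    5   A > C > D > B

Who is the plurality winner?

A

First-place vote totals:
  A: 16
  B: 1
  C: 0
  D: 6
A has the most first-place votes.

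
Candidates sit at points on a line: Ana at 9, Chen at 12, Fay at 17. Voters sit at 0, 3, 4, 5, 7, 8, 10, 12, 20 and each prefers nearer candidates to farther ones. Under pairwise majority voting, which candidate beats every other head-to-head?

Ana

With single-peaked preferences on a line, the Condorcet winner is the candidate closest to the median voter.
The median voter (position 7) is closest to Ana at 9.
Check: Ana vs Fay — voters closer to Ana: 8 of 9.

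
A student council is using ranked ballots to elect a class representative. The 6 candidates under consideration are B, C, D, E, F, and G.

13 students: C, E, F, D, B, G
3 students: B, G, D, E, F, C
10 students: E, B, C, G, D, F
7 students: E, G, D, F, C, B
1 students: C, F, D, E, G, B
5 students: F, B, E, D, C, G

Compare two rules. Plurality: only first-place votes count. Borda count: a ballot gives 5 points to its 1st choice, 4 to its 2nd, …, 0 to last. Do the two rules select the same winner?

Plurality first-place counts: B 3, C 14, D 0, E 17, F 5, G 0 → E.
Borda totals: B 88, C 112, D 79, E 160, F 85, G 61 → E.
The two rules agree on E.

Yes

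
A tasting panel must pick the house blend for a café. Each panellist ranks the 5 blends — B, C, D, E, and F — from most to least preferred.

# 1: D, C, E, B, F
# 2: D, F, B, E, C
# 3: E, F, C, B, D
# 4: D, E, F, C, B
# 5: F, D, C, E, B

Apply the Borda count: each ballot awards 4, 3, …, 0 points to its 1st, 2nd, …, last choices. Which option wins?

D

Borda scores:
  B: 1 + 2 + 1 + 0 + 0 = 4
  C: 3 + 0 + 2 + 1 + 2 = 8
  D: 4 + 4 + 0 + 4 + 3 = 15
  E: 2 + 1 + 4 + 3 + 1 = 11
  F: 0 + 3 + 3 + 2 + 4 = 12
D has the highest total.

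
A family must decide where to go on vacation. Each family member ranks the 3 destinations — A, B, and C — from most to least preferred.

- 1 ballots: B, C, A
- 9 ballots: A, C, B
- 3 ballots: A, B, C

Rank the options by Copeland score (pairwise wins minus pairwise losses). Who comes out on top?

Pairwise results:
  A vs B: A wins 12–1.
  A vs C: A wins 12–1.
  B vs C: C wins 9–4.
Copeland scores (wins − losses):
  A: 2 − 0 = 2
  B: 0 − 2 = -2
  C: 1 − 1 = 0
A has the best Copeland score.

A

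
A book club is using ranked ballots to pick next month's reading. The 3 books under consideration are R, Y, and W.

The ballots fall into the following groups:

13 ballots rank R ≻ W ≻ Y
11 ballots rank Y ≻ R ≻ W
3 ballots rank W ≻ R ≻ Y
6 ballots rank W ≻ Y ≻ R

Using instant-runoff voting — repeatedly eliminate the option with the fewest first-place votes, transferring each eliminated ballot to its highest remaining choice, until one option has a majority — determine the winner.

Y

Round 1: R 13, Y 11, W 9. W has the fewest and is eliminated.
Round 2: Y 17, R 16. Y has a majority.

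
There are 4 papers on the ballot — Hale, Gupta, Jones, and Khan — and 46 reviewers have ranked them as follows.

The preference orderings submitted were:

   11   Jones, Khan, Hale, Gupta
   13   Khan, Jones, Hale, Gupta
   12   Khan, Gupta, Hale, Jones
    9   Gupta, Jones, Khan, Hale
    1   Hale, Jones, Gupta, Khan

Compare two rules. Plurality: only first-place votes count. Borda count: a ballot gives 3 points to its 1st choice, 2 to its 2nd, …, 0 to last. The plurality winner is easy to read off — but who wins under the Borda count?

Khan

Plurality first-place counts: Hale 1, Gupta 9, Jones 11, Khan 25 → Khan.
Borda totals: Hale 39, Gupta 52, Jones 79, Khan 106 → Khan.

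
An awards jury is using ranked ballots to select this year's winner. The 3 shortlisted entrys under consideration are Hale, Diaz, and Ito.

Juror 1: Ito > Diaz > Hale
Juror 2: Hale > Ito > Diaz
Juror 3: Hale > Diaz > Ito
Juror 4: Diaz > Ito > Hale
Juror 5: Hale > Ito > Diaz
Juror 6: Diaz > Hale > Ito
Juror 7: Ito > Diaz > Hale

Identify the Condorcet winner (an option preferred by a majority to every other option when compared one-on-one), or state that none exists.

Head-to-head results (7 voters total):
Hale vs Diaz: Diaz wins 4–3.
Hale vs Ito: Hale wins 4–3.
Diaz vs Ito: Ito wins 4–3.
No candidate beats all others: Hale beats Ito beats Diaz beats Hale, a majority cycle.

There is no Condorcet winner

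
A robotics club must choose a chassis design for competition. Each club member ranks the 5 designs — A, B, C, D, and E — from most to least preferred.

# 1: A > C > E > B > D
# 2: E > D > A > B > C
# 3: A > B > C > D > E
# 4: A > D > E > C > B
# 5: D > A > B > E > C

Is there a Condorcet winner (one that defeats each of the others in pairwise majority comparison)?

Yes

Head-to-head results (5 voters total):
A vs B: A wins 5–0.
A vs C: A wins 5–0.
A vs D: A wins 3–2.
A vs E: A wins 4–1.
B vs C: B wins 3–2.
B vs D: D wins 3–2.
B vs E: E wins 3–2.
C vs D: D wins 3–2.
C vs E: E wins 3–2.
D vs E: D wins 3–2.
A beats each rival — B (5–0), C (5–0), D (3–2), E (4–1) — so A is the Condorcet winner.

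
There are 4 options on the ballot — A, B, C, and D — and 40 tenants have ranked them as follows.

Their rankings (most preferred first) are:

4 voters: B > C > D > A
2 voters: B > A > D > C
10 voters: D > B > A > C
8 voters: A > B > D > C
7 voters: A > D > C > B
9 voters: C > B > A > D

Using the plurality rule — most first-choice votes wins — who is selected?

A

First-place vote totals:
  A: 15
  B: 6
  C: 9
  D: 10
A has the most first-place votes.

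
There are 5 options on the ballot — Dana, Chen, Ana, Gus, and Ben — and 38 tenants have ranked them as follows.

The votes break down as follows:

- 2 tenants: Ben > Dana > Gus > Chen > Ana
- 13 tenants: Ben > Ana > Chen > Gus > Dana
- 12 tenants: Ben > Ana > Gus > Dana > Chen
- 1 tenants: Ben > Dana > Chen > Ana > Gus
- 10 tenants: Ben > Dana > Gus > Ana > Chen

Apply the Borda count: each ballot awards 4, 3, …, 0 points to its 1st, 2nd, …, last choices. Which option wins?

Ben

Borda scores:
  Dana: 2·3 + 13·0 + 12·1 + 3 + 10·3 = 51
  Chen: 2·1 + 13·2 + 12·0 + 2 + 10·0 = 30
  Ana: 2·0 + 13·3 + 12·3 + 1 + 10·1 = 86
  Gus: 2·2 + 13·1 + 12·2 + 0 + 10·2 = 61
  Ben: 2·4 + 13·4 + 12·4 + 4 + 10·4 = 152
Ben has the highest total.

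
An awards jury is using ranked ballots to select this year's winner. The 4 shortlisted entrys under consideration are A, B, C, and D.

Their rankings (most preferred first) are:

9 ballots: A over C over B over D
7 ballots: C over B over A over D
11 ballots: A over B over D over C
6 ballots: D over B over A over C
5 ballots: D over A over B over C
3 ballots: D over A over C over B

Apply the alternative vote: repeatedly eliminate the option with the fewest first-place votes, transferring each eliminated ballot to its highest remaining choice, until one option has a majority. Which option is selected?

Round 1: A 20, D 14, C 7, B 0. B has the fewest and is eliminated.
Round 2: A 20, D 14, C 7. C has the fewest and is eliminated.
Round 3: A 27, D 14. A has a majority.

A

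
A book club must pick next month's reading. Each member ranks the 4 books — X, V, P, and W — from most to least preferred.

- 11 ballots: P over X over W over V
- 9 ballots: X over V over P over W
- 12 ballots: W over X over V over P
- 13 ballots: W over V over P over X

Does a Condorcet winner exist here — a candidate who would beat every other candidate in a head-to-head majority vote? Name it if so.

W

Head-to-head results (45 voters total):
X vs V: X wins 32–13.
X vs P: P wins 24–21.
X vs W: W wins 25–20.
V vs P: V wins 34–11.
V vs W: W wins 36–9.
P vs W: W wins 25–20.
W beats each rival — X (25–20), V (36–9), P (25–20) — so W is the Condorcet winner.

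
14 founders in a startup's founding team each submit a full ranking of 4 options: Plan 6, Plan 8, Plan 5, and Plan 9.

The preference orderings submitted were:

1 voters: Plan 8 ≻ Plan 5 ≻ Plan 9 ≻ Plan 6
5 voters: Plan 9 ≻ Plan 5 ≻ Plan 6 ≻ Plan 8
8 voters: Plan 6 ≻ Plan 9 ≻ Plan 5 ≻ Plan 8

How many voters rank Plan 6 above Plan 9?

Ballots ranking Plan 6 above Plan 9: 8.
Ballots ranking Plan 9 above Plan 6: 1+5 = 6.
So 8 of 14 voters prefer Plan 6 to Plan 9.

8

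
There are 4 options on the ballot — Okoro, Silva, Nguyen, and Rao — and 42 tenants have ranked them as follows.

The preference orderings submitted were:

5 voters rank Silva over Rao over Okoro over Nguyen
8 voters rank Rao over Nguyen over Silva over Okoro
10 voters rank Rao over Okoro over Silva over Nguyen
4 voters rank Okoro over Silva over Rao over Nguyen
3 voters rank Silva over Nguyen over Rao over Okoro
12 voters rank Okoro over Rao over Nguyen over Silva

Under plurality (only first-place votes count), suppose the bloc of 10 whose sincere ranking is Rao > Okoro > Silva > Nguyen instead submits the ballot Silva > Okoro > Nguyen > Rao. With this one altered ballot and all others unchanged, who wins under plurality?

First-place totals with the altered ballot: Okoro 16, Silva 18, Nguyen 0, Rao 8.
The switch changes the winner from Rao to Silva.

Silva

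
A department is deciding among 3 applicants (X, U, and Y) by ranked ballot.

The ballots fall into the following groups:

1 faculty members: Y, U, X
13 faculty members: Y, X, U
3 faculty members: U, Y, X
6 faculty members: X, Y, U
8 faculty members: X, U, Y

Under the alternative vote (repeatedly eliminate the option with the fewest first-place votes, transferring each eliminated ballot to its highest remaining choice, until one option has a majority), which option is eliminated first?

U

Round 1: X 14, Y 14, U 3. U has the fewest and is eliminated.
Round 2: Y 17, X 14. Y has a majority.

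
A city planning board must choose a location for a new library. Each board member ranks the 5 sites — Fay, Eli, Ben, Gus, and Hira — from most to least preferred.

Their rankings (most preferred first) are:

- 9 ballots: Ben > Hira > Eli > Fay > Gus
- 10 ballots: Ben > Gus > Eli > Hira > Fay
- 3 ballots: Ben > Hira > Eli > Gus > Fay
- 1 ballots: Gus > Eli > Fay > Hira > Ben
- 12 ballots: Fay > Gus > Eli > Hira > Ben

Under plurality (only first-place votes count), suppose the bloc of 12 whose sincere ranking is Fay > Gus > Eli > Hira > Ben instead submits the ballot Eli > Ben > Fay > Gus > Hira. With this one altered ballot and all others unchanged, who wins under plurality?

Ben

First-place totals with the altered ballot: Fay 0, Eli 12, Ben 22, Gus 1, Hira 0.
The winner is unchanged: still Ben.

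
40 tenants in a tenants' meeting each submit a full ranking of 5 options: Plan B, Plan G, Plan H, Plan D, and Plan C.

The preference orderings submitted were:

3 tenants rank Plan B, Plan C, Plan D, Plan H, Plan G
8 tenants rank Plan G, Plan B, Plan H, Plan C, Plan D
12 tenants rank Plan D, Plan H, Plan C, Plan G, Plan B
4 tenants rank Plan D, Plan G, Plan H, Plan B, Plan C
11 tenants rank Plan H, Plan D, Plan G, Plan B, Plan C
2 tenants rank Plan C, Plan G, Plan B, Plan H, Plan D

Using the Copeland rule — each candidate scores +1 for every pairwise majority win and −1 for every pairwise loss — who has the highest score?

Plan H

Pairwise results:
  Plan B vs Plan G: Plan G wins 37–3.
  Plan B vs Plan H: Plan H wins 27–13.
  Plan B vs Plan D: Plan D wins 27–13.
  Plan B vs Plan C: Plan B wins 26–14.
  Plan G vs Plan H: Plan H wins 26–14.
  Plan G vs Plan D: Plan D wins 30–10.
  Plan G vs Plan C: Plan G wins 23–17.
  Plan H vs Plan D: Plan H wins 21–19.
  Plan H vs Plan C: Plan H wins 35–5.
  Plan D vs Plan C: Plan D wins 27–13.
Copeland scores (wins − losses):
  Plan B: 1 − 3 = -2
  Plan G: 2 − 2 = 0
  Plan H: 4 − 0 = 4
  Plan D: 3 − 1 = 2
  Plan C: 0 − 4 = -4
Plan H has the best Copeland score.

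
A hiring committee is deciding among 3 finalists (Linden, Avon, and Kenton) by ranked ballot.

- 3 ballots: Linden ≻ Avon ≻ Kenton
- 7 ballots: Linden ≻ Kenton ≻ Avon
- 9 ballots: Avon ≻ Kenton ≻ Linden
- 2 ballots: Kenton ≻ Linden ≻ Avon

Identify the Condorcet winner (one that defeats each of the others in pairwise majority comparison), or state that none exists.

No Condorcet winner

Head-to-head results (21 voters total):
Linden vs Avon: Linden wins 12–9.
Linden vs Kenton: Kenton wins 11–10.
Avon vs Kenton: Avon wins 12–9.
No candidate beats all others: Linden beats Avon beats Kenton beats Linden, a majority cycle.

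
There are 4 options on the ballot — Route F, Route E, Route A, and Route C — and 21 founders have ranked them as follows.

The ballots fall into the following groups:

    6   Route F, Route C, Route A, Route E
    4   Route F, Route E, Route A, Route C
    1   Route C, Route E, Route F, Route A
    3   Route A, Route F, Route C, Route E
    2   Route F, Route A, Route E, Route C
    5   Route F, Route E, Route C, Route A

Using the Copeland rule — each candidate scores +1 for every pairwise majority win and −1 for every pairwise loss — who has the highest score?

Pairwise results:
  Route F vs Route E: Route F wins 20–1.
  Route F vs Route A: Route F wins 18–3.
  Route F vs Route C: Route F wins 20–1.
  Route E vs Route A: Route A wins 11–10.
  Route E vs Route C: Route E wins 11–10.
  Route A vs Route C: Route C wins 12–9.
Copeland scores (wins − losses):
  Route F: 3 − 0 = 3
  Route E: 1 − 2 = -1
  Route A: 1 − 2 = -1
  Route C: 1 − 2 = -1
Route F has the best Copeland score.

Route F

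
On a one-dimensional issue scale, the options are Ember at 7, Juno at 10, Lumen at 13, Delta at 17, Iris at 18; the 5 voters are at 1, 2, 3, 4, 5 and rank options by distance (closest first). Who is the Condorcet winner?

Ember

With single-peaked preferences on a line, the Condorcet winner is the candidate closest to the median voter.
The median voter (position 3) is closest to Ember at 7.
Check: Ember vs Juno — voters closer to Ember: 5 of 5.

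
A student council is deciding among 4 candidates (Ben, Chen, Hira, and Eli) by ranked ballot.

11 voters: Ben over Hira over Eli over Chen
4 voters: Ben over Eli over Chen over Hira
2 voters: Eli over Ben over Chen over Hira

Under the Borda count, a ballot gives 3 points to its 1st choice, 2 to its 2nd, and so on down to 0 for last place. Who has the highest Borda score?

Ben

Borda scores:
  Ben: 11·3 + 4·3 + 2·2 = 49
  Chen: 11·0 + 4·1 + 2·1 = 6
  Hira: 11·2 + 4·0 + 2·0 = 22
  Eli: 11·1 + 4·2 + 2·3 = 25
Ben has the highest total.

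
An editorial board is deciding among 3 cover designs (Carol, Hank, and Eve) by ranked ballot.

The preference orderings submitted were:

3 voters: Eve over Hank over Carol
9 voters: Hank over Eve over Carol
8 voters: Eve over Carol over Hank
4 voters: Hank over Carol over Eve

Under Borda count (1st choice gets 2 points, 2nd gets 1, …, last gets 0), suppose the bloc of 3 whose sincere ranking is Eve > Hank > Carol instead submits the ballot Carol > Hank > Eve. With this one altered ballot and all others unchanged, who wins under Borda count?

Borda totals with the altered ballot: Carol 18, Hank 29, Eve 25.
The switch changes the winner from Eve to Hank.

Hank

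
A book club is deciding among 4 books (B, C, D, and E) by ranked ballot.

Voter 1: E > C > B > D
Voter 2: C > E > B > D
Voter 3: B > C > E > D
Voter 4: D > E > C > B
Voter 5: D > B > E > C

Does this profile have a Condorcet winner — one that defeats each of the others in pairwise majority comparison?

Yes

Head-to-head results (5 voters total):
B vs C: C wins 3–2.
B vs D: B wins 3–2.
B vs E: E wins 3–2.
C vs D: C wins 3–2.
C vs E: E wins 3–2.
D vs E: E wins 3–2.
E beats each rival — B (3–2), C (3–2), D (3–2) — so E is the Condorcet winner.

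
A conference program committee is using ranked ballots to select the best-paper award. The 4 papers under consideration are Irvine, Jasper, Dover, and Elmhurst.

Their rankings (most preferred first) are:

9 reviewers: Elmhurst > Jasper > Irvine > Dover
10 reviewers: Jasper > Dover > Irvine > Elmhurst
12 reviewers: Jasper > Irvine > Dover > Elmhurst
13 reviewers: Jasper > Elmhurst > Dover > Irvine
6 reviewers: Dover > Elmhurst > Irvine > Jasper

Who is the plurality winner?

Jasper

First-place vote totals:
  Irvine: 0
  Jasper: 35
  Dover: 6
  Elmhurst: 9
Jasper has the most first-place votes.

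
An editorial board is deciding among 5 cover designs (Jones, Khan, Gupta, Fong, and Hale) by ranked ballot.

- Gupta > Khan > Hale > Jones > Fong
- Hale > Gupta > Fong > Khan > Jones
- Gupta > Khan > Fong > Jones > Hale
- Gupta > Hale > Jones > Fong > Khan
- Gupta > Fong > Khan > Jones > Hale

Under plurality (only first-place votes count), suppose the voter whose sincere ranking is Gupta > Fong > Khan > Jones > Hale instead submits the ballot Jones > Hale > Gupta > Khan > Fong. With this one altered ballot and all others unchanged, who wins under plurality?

Gupta

First-place totals with the altered ballot: Jones 1, Khan 0, Gupta 3, Fong 0, Hale 1.
The winner is unchanged: still Gupta.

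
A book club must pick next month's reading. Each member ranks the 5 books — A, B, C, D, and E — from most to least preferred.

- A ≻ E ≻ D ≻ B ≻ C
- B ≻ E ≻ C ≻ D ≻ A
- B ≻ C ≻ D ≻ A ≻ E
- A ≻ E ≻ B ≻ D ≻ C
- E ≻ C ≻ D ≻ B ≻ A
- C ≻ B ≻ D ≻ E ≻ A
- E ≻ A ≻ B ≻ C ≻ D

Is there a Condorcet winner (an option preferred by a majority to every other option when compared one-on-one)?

Head-to-head results (7 voters total):
A vs B: B wins 4–3.
A vs C: C wins 4–3.
A vs D: D wins 4–3.
A vs E: E wins 4–3.
B vs C: B wins 5–2.
B vs D: B wins 5–2.
B vs E: E wins 4–3.
C vs D: C wins 5–2.
C vs E: E wins 5–2.
D vs E: E wins 5–2.
E beats each rival — A (4–3), B (4–3), C (5–2), D (5–2) — so E is the Condorcet winner.

Yes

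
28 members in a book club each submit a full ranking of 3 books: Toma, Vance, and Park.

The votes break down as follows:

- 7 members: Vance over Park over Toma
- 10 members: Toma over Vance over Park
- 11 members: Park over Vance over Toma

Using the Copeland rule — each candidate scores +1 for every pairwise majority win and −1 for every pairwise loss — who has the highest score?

Vance

Pairwise results:
  Toma vs Vance: Vance wins 18–10.
  Toma vs Park: Park wins 18–10.
  Vance vs Park: Vance wins 17–11.
Copeland scores (wins − losses):
  Toma: 0 − 2 = -2
  Vance: 2 − 0 = 2
  Park: 1 − 1 = 0
Vance has the best Copeland score.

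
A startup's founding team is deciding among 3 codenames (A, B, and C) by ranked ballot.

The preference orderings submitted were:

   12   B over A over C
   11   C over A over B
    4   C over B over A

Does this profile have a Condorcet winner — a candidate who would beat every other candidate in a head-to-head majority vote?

Head-to-head results (27 voters total):
A vs B: B wins 16–11.
A vs C: C wins 15–12.
B vs C: C wins 15–12.
C beats each rival — A (15–12), B (15–12) — so C is the Condorcet winner.

Yes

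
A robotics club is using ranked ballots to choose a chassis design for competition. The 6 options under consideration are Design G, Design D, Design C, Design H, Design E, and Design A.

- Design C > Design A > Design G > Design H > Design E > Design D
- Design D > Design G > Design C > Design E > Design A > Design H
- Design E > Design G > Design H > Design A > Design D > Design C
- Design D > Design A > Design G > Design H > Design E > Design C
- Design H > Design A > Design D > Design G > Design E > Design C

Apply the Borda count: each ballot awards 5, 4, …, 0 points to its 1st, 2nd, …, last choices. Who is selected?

Borda scores:
  Design G: 3 + 4 + 4 + 3 + 2 = 16
  Design D: 0 + 5 + 1 + 5 + 3 = 14
  Design C: 5 + 3 + 0 + 0 + 0 = 8
  Design H: 2 + 0 + 3 + 2 + 5 = 12
  Design E: 1 + 2 + 5 + 1 + 1 = 10
  Design A: 4 + 1 + 2 + 4 + 4 = 15
Design G has the highest total.

Design G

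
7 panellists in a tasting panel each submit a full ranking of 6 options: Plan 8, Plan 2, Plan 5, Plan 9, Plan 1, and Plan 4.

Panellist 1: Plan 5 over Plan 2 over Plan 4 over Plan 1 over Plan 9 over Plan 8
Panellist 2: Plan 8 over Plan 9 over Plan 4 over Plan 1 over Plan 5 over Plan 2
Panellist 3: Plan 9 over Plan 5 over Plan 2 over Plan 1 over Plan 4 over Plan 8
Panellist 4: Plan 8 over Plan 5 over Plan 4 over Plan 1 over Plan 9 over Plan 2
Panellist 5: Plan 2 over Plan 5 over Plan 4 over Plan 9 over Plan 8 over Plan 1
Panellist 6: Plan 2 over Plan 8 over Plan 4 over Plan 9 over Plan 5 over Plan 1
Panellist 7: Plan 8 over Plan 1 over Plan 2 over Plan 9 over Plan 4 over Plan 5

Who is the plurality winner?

First-place vote totals:
  Plan 8: 3
  Plan 2: 2
  Plan 5: 1
  Plan 9: 1
  Plan 1: 0
  Plan 4: 0
Plan 8 has the most first-place votes.

Plan 8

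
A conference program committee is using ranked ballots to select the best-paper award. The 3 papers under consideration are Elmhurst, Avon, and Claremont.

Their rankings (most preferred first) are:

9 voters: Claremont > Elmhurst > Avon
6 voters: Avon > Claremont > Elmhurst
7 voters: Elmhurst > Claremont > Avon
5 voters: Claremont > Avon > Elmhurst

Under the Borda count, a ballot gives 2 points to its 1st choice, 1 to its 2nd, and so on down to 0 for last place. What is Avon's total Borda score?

Borda scores:
  Elmhurst: 9·1 + 6·0 + 7·2 + 5·0 = 23
  Avon: 9·0 + 6·2 + 7·0 + 5·1 = 17
  Claremont: 9·2 + 6·1 + 7·1 + 5·2 = 41

17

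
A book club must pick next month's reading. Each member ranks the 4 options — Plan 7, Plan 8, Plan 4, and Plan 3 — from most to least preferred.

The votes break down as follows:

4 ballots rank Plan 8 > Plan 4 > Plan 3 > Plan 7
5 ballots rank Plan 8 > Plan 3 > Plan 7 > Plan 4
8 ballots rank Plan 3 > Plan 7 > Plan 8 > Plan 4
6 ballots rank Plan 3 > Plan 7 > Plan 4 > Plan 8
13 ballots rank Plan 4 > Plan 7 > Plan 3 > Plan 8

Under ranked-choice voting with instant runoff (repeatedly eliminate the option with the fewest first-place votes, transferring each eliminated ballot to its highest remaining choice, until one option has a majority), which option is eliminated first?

Round 1: Plan 3 14, Plan 4 13, Plan 8 9, Plan 7 0. Plan 7 has the fewest and is eliminated.
Round 2: Plan 3 14, Plan 4 13, Plan 8 9. Plan 8 has the fewest and is eliminated.
Round 3: Plan 3 19, Plan 4 17. Plan 3 has a majority.

Plan 7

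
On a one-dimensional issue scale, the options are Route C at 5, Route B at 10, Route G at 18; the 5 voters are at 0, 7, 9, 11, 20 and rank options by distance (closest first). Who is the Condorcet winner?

Route B

With single-peaked preferences on a line, the Condorcet winner is the candidate closest to the median voter.
The median voter (position 9) is closest to Route B at 10.
Check: Route B vs Route C — voters closer to Route B: 3 of 5.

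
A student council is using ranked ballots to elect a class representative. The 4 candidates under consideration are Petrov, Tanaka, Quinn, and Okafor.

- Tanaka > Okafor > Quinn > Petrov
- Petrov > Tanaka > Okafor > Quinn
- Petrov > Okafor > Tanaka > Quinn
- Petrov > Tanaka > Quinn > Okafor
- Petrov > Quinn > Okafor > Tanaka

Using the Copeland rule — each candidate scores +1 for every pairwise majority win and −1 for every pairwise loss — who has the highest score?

Petrov

Pairwise results:
  Petrov vs Tanaka: Petrov wins 4–1.
  Petrov vs Quinn: Petrov wins 4–1.
  Petrov vs Okafor: Petrov wins 4–1.
  Tanaka vs Quinn: Tanaka wins 4–1.
  Tanaka vs Okafor: Tanaka wins 3–2.
  Quinn vs Okafor: Okafor wins 3–2.
Copeland scores (wins − losses):
  Petrov: 3 − 0 = 3
  Tanaka: 2 − 1 = 1
  Quinn: 0 − 3 = -3
  Okafor: 1 − 2 = -1
Petrov has the best Copeland score.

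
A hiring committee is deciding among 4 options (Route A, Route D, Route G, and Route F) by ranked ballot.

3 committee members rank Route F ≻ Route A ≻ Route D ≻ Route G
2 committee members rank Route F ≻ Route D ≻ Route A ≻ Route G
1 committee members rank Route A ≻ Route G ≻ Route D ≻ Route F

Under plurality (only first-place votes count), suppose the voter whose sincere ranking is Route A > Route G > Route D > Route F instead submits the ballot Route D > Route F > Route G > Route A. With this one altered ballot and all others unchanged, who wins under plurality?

Route F

First-place totals with the altered ballot: Route A 0, Route D 1, Route G 0, Route F 5.
The winner is unchanged: still Route F.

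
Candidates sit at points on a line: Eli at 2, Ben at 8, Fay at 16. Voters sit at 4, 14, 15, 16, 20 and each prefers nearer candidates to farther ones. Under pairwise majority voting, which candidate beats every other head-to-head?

With single-peaked preferences on a line, the Condorcet winner is the candidate closest to the median voter.
The median voter (position 15) is closest to Fay at 16.
Check: Fay vs Eli — voters closer to Fay: 4 of 5.

Fay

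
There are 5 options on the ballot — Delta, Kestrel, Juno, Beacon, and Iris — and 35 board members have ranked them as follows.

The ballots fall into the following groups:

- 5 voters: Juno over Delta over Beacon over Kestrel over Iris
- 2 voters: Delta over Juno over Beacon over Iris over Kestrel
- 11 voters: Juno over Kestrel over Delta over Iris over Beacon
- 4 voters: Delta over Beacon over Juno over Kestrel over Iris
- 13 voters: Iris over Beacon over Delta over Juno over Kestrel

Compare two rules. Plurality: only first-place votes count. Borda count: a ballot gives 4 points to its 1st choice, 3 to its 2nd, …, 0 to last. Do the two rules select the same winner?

Yes

Plurality first-place counts: Delta 6, Kestrel 0, Juno 16, Beacon 0, Iris 13 → Juno.
Borda totals: Delta 87, Kestrel 42, Juno 91, Beacon 65, Iris 65 → Juno.
The two rules agree on Juno.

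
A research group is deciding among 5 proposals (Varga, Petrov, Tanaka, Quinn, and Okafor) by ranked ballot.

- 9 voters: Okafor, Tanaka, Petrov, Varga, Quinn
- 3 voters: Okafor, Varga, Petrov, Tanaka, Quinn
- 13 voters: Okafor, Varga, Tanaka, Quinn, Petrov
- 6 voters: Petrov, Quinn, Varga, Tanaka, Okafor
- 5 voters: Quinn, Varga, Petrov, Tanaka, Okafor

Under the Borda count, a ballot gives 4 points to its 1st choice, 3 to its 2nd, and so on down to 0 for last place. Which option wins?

Borda scores:
  Varga: 9·1 + 3·3 + 13·3 + 6·2 + 5·3 = 84
  Petrov: 9·2 + 3·2 + 13·0 + 6·4 + 5·2 = 58
  Tanaka: 9·3 + 3·1 + 13·2 + 6·1 + 5·1 = 67
  Quinn: 9·0 + 3·0 + 13·1 + 6·3 + 5·4 = 51
  Okafor: 9·4 + 3·4 + 13·4 + 6·0 + 5·0 = 100
Okafor has the highest total.

Okafor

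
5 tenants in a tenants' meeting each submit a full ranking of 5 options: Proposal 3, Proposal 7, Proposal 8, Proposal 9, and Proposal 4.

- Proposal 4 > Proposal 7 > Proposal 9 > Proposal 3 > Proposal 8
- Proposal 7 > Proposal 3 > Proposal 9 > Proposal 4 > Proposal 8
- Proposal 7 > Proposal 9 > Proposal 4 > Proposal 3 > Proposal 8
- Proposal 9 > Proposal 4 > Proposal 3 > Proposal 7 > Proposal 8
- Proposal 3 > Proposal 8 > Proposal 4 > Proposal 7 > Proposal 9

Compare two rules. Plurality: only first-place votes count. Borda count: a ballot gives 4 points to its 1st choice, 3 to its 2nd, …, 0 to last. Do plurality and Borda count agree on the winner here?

Plurality first-place counts: Proposal 3 1, Proposal 7 2, Proposal 8 0, Proposal 9 1, Proposal 4 1 → Proposal 7.
Borda totals: Proposal 3 11, Proposal 7 13, Proposal 8 3, Proposal 9 11, Proposal 4 12 → Proposal 7.
The two rules agree on Proposal 7.

Yes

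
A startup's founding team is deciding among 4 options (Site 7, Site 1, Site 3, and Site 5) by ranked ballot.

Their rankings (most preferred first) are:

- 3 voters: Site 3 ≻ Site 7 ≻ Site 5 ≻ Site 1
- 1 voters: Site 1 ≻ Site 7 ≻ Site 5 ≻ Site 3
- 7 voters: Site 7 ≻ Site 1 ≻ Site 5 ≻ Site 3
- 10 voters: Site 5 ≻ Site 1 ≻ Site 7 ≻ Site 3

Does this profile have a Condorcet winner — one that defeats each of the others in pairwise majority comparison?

No

Head-to-head results (21 voters total):
Site 7 vs Site 1: Site 1 wins 11–10.
Site 7 vs Site 3: Site 7 wins 18–3.
Site 7 vs Site 5: Site 7 wins 11–10.
Site 1 vs Site 3: Site 1 wins 18–3.
Site 1 vs Site 5: Site 5 wins 13–8.
Site 3 vs Site 5: Site 5 wins 18–3.
No candidate beats all others: Site 7 beats Site 5 beats Site 1 beats Site 7, a majority cycle.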